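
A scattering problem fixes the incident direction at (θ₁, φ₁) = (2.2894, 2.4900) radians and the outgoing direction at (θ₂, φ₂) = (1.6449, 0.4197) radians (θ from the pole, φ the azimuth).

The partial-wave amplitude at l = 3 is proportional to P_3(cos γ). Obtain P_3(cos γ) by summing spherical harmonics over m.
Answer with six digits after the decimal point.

Term-by-term m-sum for l=3 (normalisation 4π/7 = 1.795196):
  m=-3: +0.066660+0.164985i × +0.126901-0.393859i = +0.073440-0.005318i  (running Σ = +0.073440-0.005318i)
  m=-2: -0.100803+0.367641i × -0.050259+0.056003i = -0.015523-0.024123i  (running Σ = +0.057917-0.029441i)
  m=-1: -0.225731+0.172170i × -0.286255+0.127731i = +0.042625-0.078117i  (running Σ = +0.100542-0.107558i)
  m=0: +0.204642-0.000000i × +0.082128+0.000000i = +0.016807+0.000000i  (running Σ = +0.117349-0.107558i)
  m=1: +0.225731+0.172170i × +0.286255+0.127731i = +0.042625+0.078117i  (running Σ = +0.159975-0.029441i)
  m=2: -0.100803-0.367641i × -0.050259-0.056003i = -0.015523+0.024123i  (running Σ = +0.144452-0.005318i)
  m=3: -0.066660+0.164985i × -0.126901-0.393859i = +0.073440+0.005318i  (running Σ = +0.217892+0.000000i)
Total Σ_m = +0.217892+0.000000i. Multiply by 1.795196: +0.391159+0.000000i. P_3(cos γ) = 0.391159

0.391159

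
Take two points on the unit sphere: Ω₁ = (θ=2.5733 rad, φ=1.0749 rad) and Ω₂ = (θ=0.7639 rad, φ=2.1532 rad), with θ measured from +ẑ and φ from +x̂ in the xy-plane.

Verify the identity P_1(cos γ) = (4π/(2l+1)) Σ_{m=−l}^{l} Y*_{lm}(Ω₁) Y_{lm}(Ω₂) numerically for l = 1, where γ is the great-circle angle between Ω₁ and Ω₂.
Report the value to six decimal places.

-0.432608

Addition theorem: P_1(cos γ) = (4π/3) Σ_m Y*_{lm}(Ω₁) Y_{lm}(Ω₂), m = −1…1:
  term(m=-1) = 0.02101 - 0.03916j   from Y*(Ω₁)=0.08848 + 0.16354j, Y(Ω₂)=-0.13145 - 0.19959j
  term(m=+0) = -0.14530 + 0.00000j   from Y*(Ω₁)=-0.41180 + 0.00000j, Y(Ω₂)=0.35284 + 0.00000j
  term(m=+1) = 0.02101 + 0.03916j   from Y*(Ω₁)=-0.08848 + 0.16354j, Y(Ω₂)=0.13145 - 0.19959j
Total Σ_m = -0.10328 + 0.00000j. Multiply by 4.188790: -0.43261 + 0.00000j. P_1(cos γ) = -0.432608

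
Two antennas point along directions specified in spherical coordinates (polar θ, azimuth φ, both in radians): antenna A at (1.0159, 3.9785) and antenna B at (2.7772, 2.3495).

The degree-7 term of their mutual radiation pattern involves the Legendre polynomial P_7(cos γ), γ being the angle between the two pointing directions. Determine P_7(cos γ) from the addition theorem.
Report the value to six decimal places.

-0.241955

Addition theorem: P_7(cos γ) = (4π/15) Σ_m Y*_{lm}(Ω₁) Y_{lm}(Ω₂), m = −7…7:
  m=-7: Y*=(-0.145998, 0.066047)  Y=(-0.000270, 0.000246)  product (0.000023, -0.000054)
  m=-6: Y*=(0.113041, -0.354043)  Y=(-0.000144, 0.003579)  product (0.001251, 0.000455)
  m=-5: Y*=(0.213848, 0.366784)  Y=(0.014911, 0.015944)  product (-0.002659, 0.008879)
  m=-4: Y*=(-0.120187, -0.025119)  Y=(0.092311, 0.002472)  product (-0.011032, -0.002616)
  m=-3: Y*=(-0.235995, 0.172382)  Y=(0.196330, -0.188598)  product (-0.013822, 0.078352)
  m=-2: Y*=(0.027652, -0.267470)  Y=(0.006949, -0.518957)  product (-0.138613, -0.016209)
  m=-1: Y*=(-0.127582, -0.141452)  Y=(-0.336221, -0.340753)  product (-0.005304, 0.091033)
  m=+0: Y*=(0.295608, -0.000000)  Y=(0.174229, 0.000000)  product (0.051503, 0.000000)
  m=+1: Y*=(0.127582, -0.141452)  Y=(0.336221, -0.340753)  product (-0.005304, -0.091033)
  m=+2: Y*=(0.027652, 0.267470)  Y=(0.006949, 0.518957)  product (-0.138613, 0.016209)
  m=+3: Y*=(0.235995, 0.172382)  Y=(-0.196330, -0.188598)  product (-0.013822, -0.078352)
  m=+4: Y*=(-0.120187, 0.025119)  Y=(0.092311, -0.002472)  product (-0.011032, 0.002616)
  m=+5: Y*=(-0.213848, 0.366784)  Y=(-0.014911, 0.015944)  product (-0.002659, -0.008879)
  m=+6: Y*=(0.113041, 0.354043)  Y=(-0.000144, -0.003579)  product (0.001251, -0.000455)
  m=+7: Y*=(0.145998, 0.066047)  Y=(0.000270, 0.000246)  product (0.000023, 0.000054)
Σ over m = (-0.288812, -0.000000); ×(4π/15) → (-0.241955, -0.000000). Real part: -0.241955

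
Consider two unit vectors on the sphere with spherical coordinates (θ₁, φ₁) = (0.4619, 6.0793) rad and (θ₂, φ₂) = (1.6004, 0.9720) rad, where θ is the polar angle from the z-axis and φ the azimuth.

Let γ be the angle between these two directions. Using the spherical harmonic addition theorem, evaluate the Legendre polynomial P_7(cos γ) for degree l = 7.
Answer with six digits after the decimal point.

Summing Y*_{l m}(θ₁,φ₁)·Y_{l m}(θ₂,φ₂) over m ∈ [−7, 7]; prefactor 4π/(2·7+1) = 0.837758:
  m=-7: +0.000250-0.001728i × +0.432413-0.248051i = -0.000321-0.000809i  (running Σ = -0.000321-0.000809i)
  m=-6: +0.004468-0.012336i × -0.049707-0.024084i = -0.000519+0.000506i  (running Σ = -0.000840-0.000303i)
  m=-5: +0.031822-0.051744i × -0.053235-0.358019i = -0.020219-0.008638i  (running Σ = -0.021059-0.008942i)
  m=-4: +0.131764-0.139957i × -0.047575+0.044002i = -0.000110+0.012456i  (running Σ = -0.021169+0.003515i)
  m=-3: +0.336277-0.235860i × -0.316850-0.072717i = -0.123700+0.050279i  (running Σ = -0.144870+0.053794i)
  m=-2: +0.477175-0.206131i × +0.025143+0.064213i = +0.025234+0.025458i  (running Σ = -0.119636+0.079252i)
  m=-1: +0.169535-0.035053i × -0.175691+0.257471i = -0.020761+0.049809i  (running Σ = -0.140396+0.129061i)
  m=0: -0.417485-0.000000i × +0.070184+0.000000i = -0.029301-0.000000i  (running Σ = -0.169697+0.129061i)
  m=1: -0.169535-0.035053i × +0.175691+0.257471i = -0.020761-0.049809i  (running Σ = -0.190458+0.079252i)
  m=2: +0.477175+0.206131i × +0.025143-0.064213i = +0.025234-0.025458i  (running Σ = -0.165224+0.053794i)
  m=3: -0.336277-0.235860i × +0.316850-0.072717i = -0.123700-0.050279i  (running Σ = -0.288924+0.003515i)
  m=4: +0.131764+0.139957i × -0.047575-0.044002i = -0.000110-0.012456i  (running Σ = -0.289034-0.008942i)
  m=5: -0.031822-0.051744i × +0.053235-0.358019i = -0.020219+0.008638i  (running Σ = -0.309254-0.000303i)
  m=6: +0.004468+0.012336i × -0.049707+0.024084i = -0.000519-0.000506i  (running Σ = -0.309773-0.000809i)
  m=7: -0.000250-0.001728i × -0.432413-0.248051i = -0.000321+0.000809i  (running Σ = -0.310094-0.000000i)
Σ over m = -0.310094-0.000000i; ×(4π/15) → -0.259783-0.000000i. Real part: -0.259783

-0.259783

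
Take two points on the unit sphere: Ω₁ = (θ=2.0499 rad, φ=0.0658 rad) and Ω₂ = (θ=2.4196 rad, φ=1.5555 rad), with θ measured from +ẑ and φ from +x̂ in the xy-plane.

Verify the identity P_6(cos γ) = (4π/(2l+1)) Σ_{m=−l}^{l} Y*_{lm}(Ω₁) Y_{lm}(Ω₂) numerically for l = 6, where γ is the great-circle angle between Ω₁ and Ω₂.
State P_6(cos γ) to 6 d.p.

Addition theorem: P_6(cos γ) = (4π/13) Σ_m Y*_{lm}(Ω₁) Y_{lm}(Ω₂), m = −6…6:
  term(m=-6) = (-0.008394, -0.004440)   from Y*(Ω₁)=(0.217771, 0.090740), Y(Ω₂)=(-0.040080, -0.003689)
  term(m=-5) = (0.026515, -0.061769)   from Y*(Ω₁)=(-0.401769, -0.137167), Y(Ω₂)=(-0.012098, 0.157872)
  term(m=-4) = (0.099193, 0.033355)   from Y*(Ω₁)=(0.285754, 0.076997), Y(Ω₂)=(0.352954, 0.021623)
  term(m=-3) = (0.015100, -0.060837)   from Y*(Ω₁)=(0.136308, 0.027262), Y(Ω₂)=(0.020685, -0.450455)
  term(m=-2) = (0.063949, 0.010464)   from Y*(Ω₁)=(-0.339411, -0.044926), Y(Ω₂)=(-0.189177, -0.005789)
  term(m=-1) = (-0.000458, 0.005641)   from Y*(Ω₁)=(-0.019349, -0.001275), Y(Ω₂)=(0.004464, -0.291823)
  term(m=+0) = (-0.096780, 0.000000)   from Y*(Ω₁)=(0.337228, -0.000000), Y(Ω₂)=(-0.286986, 0.000000)
  term(m=+1) = (-0.000458, -0.005641)   from Y*(Ω₁)=(0.019349, -0.001275), Y(Ω₂)=(-0.004464, -0.291823)
  term(m=+2) = (0.063949, -0.010464)   from Y*(Ω₁)=(-0.339411, 0.044926), Y(Ω₂)=(-0.189177, 0.005789)
  term(m=+3) = (0.015100, 0.060837)   from Y*(Ω₁)=(-0.136308, 0.027262), Y(Ω₂)=(-0.020685, -0.450455)
  term(m=+4) = (0.099193, -0.033355)   from Y*(Ω₁)=(0.285754, -0.076997), Y(Ω₂)=(0.352954, -0.021623)
  term(m=+5) = (0.026515, 0.061769)   from Y*(Ω₁)=(0.401769, -0.137167), Y(Ω₂)=(0.012098, 0.157872)
  term(m=+6) = (-0.008394, 0.004440)   from Y*(Ω₁)=(0.217771, -0.090740), Y(Ω₂)=(-0.040080, 0.003689)
Total Σ_m = (0.295030, 0.000000). Multiply by 0.966644: (0.285189, 0.000000). P_6(cos γ) = 0.285189

0.285189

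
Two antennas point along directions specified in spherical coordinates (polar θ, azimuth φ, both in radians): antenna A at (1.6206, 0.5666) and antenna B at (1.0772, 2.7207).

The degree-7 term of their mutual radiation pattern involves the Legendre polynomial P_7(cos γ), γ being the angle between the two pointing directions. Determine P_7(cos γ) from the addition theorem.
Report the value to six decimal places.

Addition theorem: P_7(cos γ) = (4π/15) Σ_m Y*_{lm}(Ω₁) Y_{lm}(Ω₂), m = −7…7:
  term(m=-7) = -0.082313-0.059923i   from Y*(Ω₁)=-0.336514-0.363995i, Y(Ω₂)=+0.201482-0.039867i
  term(m=-6) = -0.035799+0.013402i   from Y*(Ω₁)=+0.089392+0.023590i, Y(Ω₂)=-0.337409+0.238967i
  term(m=-5) = +0.029362-0.128245i   from Y*(Ω₁)=+0.336240-0.107185i, Y(Ω₂)=+0.189639-0.320958i
  term(m=-4) = +0.001273+0.001333i   from Y*(Ω₁)=-0.069139+0.082821i, Y(Ω₂)=+0.001923-0.016982i
  term(m=-3) = -0.107181+0.019406i   from Y*(Ω₁)=-0.040232+0.310135i, Y(Ω₂)=+0.105626+0.331893i
  term(m=-2) = -0.006434+0.015043i   from Y*(Ω₁)=-0.048493-0.103651i, Y(Ω₂)=-0.095239-0.106634i
  term(m=-1) = +0.048108+0.072902i   from Y*(Ω₁)=-0.251283-0.159862i, Y(Ω₂)=-0.267681-0.119826i
  term(m=+0) = +0.021240+0.000000i   from Y*(Ω₁)=+0.116340-0.000000i, Y(Ω₂)=+0.182567+0.000000i
  term(m=+1) = +0.048108-0.072902i   from Y*(Ω₁)=+0.251283-0.159862i, Y(Ω₂)=+0.267681-0.119826i
  term(m=+2) = -0.006434-0.015043i   from Y*(Ω₁)=-0.048493+0.103651i, Y(Ω₂)=-0.095239+0.106634i
  term(m=+3) = -0.107181-0.019406i   from Y*(Ω₁)=+0.040232+0.310135i, Y(Ω₂)=-0.105626+0.331893i
  term(m=+4) = +0.001273-0.001333i   from Y*(Ω₁)=-0.069139-0.082821i, Y(Ω₂)=+0.001923+0.016982i
  term(m=+5) = +0.029362+0.128245i   from Y*(Ω₁)=-0.336240-0.107185i, Y(Ω₂)=-0.189639-0.320958i
  term(m=+6) = -0.035799-0.013402i   from Y*(Ω₁)=+0.089392-0.023590i, Y(Ω₂)=-0.337409-0.238967i
  term(m=+7) = -0.082313+0.059923i   from Y*(Ω₁)=+0.336514-0.363995i, Y(Ω₂)=-0.201482-0.039867i
Accumulated sum -0.284727+0.000000i; after 4π/(2l+1) scaling, -0.238532+0.000000i ⇒ P_7 = -0.238532

-0.238532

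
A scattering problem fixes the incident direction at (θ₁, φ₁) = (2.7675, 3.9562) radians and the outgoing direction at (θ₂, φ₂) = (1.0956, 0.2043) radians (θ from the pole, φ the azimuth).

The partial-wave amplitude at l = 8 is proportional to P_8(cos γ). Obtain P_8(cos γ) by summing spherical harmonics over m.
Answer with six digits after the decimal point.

Summing Y*_{l m}(θ₁,φ₁)·Y_{l m}(θ₂,φ₂) over m ∈ [−8, 8]; prefactor 4π/(2·8+1) = 0.739198:
  m=-8: +0.000159+0.000038i × -0.012805-0.201047i = +0.000006-0.000033i  (running Σ = +0.000006-0.000033i)
  m=-7: +0.001396-0.000917i × +0.058142-0.410512i = -0.000295-0.000626i  (running Σ = -0.000289-0.000659i)
  m=-6: +0.001875-0.010589i × +0.134650-0.374685i = -0.003715-0.002128i  (running Σ = -0.004004-0.002787i)
  m=-5: -0.029421-0.039569i × +0.015092-0.024654i = -0.001420+0.000128i  (running Σ = -0.005424-0.002659i)
  m=-4: -0.163392-0.019178i × -0.230730+0.245893i = +0.042415-0.035752i  (running Σ = +0.036991-0.038411i)
  m=-3: -0.296472+0.248587i × -0.168581+0.118554i = +0.020509-0.077055i  (running Σ = +0.057500-0.115466i)
  m=-2: -0.033338+0.570031i × +0.223167-0.096624i = +0.047639+0.130433i  (running Σ = +0.105139+0.014967i)
  m=-1: +0.219364+0.232568i × +0.254534-0.052737i = +0.068101+0.047628i  (running Σ = +0.173239+0.062595i)
  m=0: -0.371072-0.000000i × -0.208261+0.000000i = +0.077280+0.000000i  (running Σ = +0.250519+0.062595i)
  m=1: -0.219364+0.232568i × -0.254534-0.052737i = +0.068101-0.047628i  (running Σ = +0.318620+0.014967i)
  m=2: -0.033338-0.570031i × +0.223167+0.096624i = +0.047639-0.130433i  (running Σ = +0.366259-0.115466i)
  m=3: +0.296472+0.248587i × +0.168581+0.118554i = +0.020509+0.077055i  (running Σ = +0.386767-0.038411i)
  m=4: -0.163392+0.019178i × -0.230730-0.245893i = +0.042415+0.035752i  (running Σ = +0.429182-0.002659i)
  m=5: +0.029421-0.039569i × -0.015092-0.024654i = -0.001420-0.000128i  (running Σ = +0.427763-0.002787i)
  m=6: +0.001875+0.010589i × +0.134650+0.374685i = -0.003715+0.002128i  (running Σ = +0.424048-0.000659i)
  m=7: -0.001396-0.000917i × -0.058142-0.410512i = -0.000295+0.000626i  (running Σ = +0.423753-0.000033i)
  m=8: +0.000159-0.000038i × -0.012805+0.201047i = +0.000006+0.000033i  (running Σ = +0.423758+0.000000i)
Accumulated sum +0.423758+0.000000i; after 4π/(2l+1) scaling, +0.313241+0.000000i ⇒ P_8 = 0.313241

0.313241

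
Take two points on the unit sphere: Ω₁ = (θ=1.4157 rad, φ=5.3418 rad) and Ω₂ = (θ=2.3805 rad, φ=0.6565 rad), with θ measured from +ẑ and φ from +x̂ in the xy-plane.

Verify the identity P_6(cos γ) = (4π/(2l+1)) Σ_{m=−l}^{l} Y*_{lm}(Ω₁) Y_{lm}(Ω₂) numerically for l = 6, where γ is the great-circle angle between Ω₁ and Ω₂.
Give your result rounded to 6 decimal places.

-0.206670

Expand P_6 via completeness: Σ_{m} conj(Y_{6,m}) at Ω₁ times Y_{6,m} at Ω₂ —
  m=-6: 0.36177 + 0.26648j × -0.03633 + 0.03721j = -0.02306 + 0.00378j  (running Σ = -0.02306 + 0.00378j)
  m=-5: -0.00133 + 0.24336j × 0.18725 - 0.02656j = 0.00621 + 0.04560j  (running Σ = -0.01684 + 0.04938j)
  m=-4: 0.20348 - 0.14648j × -0.33486 - 0.18977j = -0.09594 + 0.01044j  (running Σ = -0.11278 + 0.05982j)
  m=-3: 0.25239 + 0.08292j × 0.16625 + 0.39465j = 0.00924 + 0.11339j  (running Σ = -0.10354 + 0.17321j)
  m=-2: -0.05750 - 0.17830j × 0.02504 - 0.09497j = -0.01837 + 0.00100j  (running Σ = -0.12192 + 0.17421j)
  m=-1: 0.15926 - 0.21871j × 0.27016 - 0.20816j = -0.00250 - 0.09224j  (running Σ = -0.12442 + 0.08197j)
  m=0: -0.16977 + 0.00000j × -0.20634 + 0.00000j = 0.03503 + 0.00000j  (running Σ = -0.08939 + 0.08197j)
  m=1: -0.15926 - 0.21871j × -0.27016 - 0.20816j = -0.00250 + 0.09224j  (running Σ = -0.09188 + 0.17421j)
  m=2: -0.05750 + 0.17830j × 0.02504 + 0.09497j = -0.01837 - 0.00100j  (running Σ = -0.11026 + 0.17321j)
  m=3: -0.25239 + 0.08292j × -0.16625 + 0.39465j = 0.00924 - 0.11339j  (running Σ = -0.10102 + 0.05982j)
  m=4: 0.20348 + 0.14648j × -0.33486 + 0.18977j = -0.09594 - 0.01044j  (running Σ = -0.19696 + 0.04938j)
  m=5: 0.00133 + 0.24336j × -0.18725 - 0.02656j = 0.00621 - 0.04560j  (running Σ = -0.19074 + 0.00378j)
  m=6: 0.36177 - 0.26648j × -0.03633 - 0.03721j = -0.02306 - 0.00378j  (running Σ = -0.21380 - 0.00000j)
Total Σ_m = -0.21380 - 0.00000j. Multiply by 0.966644: -0.20667 - 0.00000j. P_6(cos γ) = -0.206670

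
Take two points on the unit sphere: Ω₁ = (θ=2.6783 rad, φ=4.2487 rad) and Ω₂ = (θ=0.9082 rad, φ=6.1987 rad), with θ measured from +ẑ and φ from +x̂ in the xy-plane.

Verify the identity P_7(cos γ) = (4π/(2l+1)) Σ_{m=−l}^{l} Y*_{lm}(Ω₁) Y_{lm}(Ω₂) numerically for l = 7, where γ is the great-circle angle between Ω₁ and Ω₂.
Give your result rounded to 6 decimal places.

-0.206168

Expand P_7 via completeness: Σ_{m} conj(Y_{7,m}) at Ω₁ times Y_{7,m} at Ω₂ —
  m=-7: Y*=-0.00019 - 0.00177j  Y=0.07859 + 0.05278j  product 0.00008 - 0.00015j
  m=-6: Y*=-0.01248 - 0.00469j  Y=0.24164 + 0.13418j  product -0.00239 - 0.00281j
  m=-5: Y*=-0.04510 + 0.04182j  Y=0.39957 + 0.17960j  product -0.02553 + 0.00861j
  m=-4: Y*=0.05431 + 0.18611j  Y=0.31587 + 0.11100j  product -0.00350 + 0.06481j
  m=-3: Y*=0.40577 + 0.07372j  Y=-0.07859 - 0.02036j  product -0.03039 - 0.01405j
  m=-2: Y*=0.31115 - 0.41494j  Y=-0.36259 - 0.06186j  product -0.13849 + 0.13121j
  m=-1: Y*=-0.07526 - 0.15051j  Y=-0.07783 - 0.00659j  product 0.00487 + 0.01221j
  m=+0: Y*=0.41926 + 0.00000j  Y=0.34491 + 0.00000j  product 0.14461 + 0.00000j
  m=+1: Y*=0.07526 - 0.15051j  Y=0.07783 - 0.00659j  product 0.00487 - 0.01221j
  m=+2: Y*=0.31115 + 0.41494j  Y=-0.36259 + 0.06186j  product -0.13849 - 0.13121j
  m=+3: Y*=-0.40577 + 0.07372j  Y=0.07859 - 0.02036j  product -0.03039 + 0.01405j
  m=+4: Y*=0.05431 - 0.18611j  Y=0.31587 - 0.11100j  product -0.00350 - 0.06481j
  m=+5: Y*=0.04510 + 0.04182j  Y=-0.39957 + 0.17960j  product -0.02553 - 0.00861j
  m=+6: Y*=-0.01248 + 0.00469j  Y=0.24164 - 0.13418j  product -0.00239 + 0.00281j
  m=+7: Y*=0.00019 - 0.00177j  Y=-0.07859 + 0.05278j  product 0.00008 + 0.00015j
Accumulated sum -0.24609 + 0.00000j; after 4π/(2l+1) scaling, -0.20617 + 0.00000j ⇒ P_7 = -0.206168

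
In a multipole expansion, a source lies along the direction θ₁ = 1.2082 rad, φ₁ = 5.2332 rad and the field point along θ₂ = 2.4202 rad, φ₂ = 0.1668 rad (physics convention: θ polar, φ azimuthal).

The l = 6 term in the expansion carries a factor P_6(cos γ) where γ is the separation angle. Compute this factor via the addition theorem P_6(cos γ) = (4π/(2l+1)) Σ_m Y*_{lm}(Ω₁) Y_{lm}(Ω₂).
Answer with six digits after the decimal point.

-0.294709

Term-by-term m-sum for l=6 (normalisation 4π/13 = 0.966644):
  m=-6: Y*=(0.322681, -0.005398)  Y=(0.021631, -0.033748)  product (0.006798, -0.011007)
  m=-5: Y*=(0.217158, 0.364306)  Y=(-0.106082, 0.116929)  product (-0.065635, -0.013254)
  m=-4: Y*=(-0.051329, 0.091239)  Y=(0.277378, -0.218492)  product (0.005698, 0.036523)
  m=-3: Y*=(0.305176, -0.002552)  Y=(-0.395851, 0.216460)  product (-0.120252, 0.067069)
  m=-2: Y*=(0.106691, 0.182437)  Y=(0.180121, -0.062421)  product (0.030605, 0.026201)
  m=-1: Y*=(0.118831, -0.207153)  Y=(0.286899, -0.048304)  product (0.024086, -0.065172)
  m=+0: Y*=(0.234210, -0.000000)  Y=(-0.288119, 0.000000)  product (-0.067480, 0.000000)
  m=+1: Y*=(-0.118831, -0.207153)  Y=(-0.286899, -0.048304)  product (0.024086, 0.065172)
  m=+2: Y*=(0.106691, -0.182437)  Y=(0.180121, 0.062421)  product (0.030605, -0.026201)
  m=+3: Y*=(-0.305176, -0.002552)  Y=(0.395851, 0.216460)  product (-0.120252, -0.067069)
  m=+4: Y*=(-0.051329, -0.091239)  Y=(0.277378, 0.218492)  product (0.005698, -0.036523)
  m=+5: Y*=(-0.217158, 0.364306)  Y=(0.106082, 0.116929)  product (-0.065635, 0.013254)
  m=+6: Y*=(0.322681, 0.005398)  Y=(0.021631, 0.033748)  product (0.006798, 0.011007)
Σ over m = (-0.304879, 0.000000); ×(4π/13) → (-0.294709, 0.000000). Real part: -0.294709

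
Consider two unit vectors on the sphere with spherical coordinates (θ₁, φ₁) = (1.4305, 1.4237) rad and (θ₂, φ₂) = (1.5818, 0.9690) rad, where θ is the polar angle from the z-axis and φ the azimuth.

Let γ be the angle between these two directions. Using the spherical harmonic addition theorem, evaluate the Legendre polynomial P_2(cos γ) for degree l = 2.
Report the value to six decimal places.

0.682745

Addition theorem: P_2(cos γ) = (4π/5) Σ_m Y*_{lm}(Ω₁) Y_{lm}(Ω₂), m = −2…2:
  m=-2: Y*=-0.36245 + 0.10982j  Y=-0.13866 - 0.36048j  product 0.08984 + 0.11543j
  m=-1: Y*=0.01568 + 0.10581j  Y=-0.00481 + 0.00701j  product -0.00082 - 0.00040j
  m=+0: Y*=-0.29689 + 0.00000j  Y=-0.31528 + 0.00000j  product 0.09360 + 0.00000j
  m=+1: Y*=-0.01568 + 0.10581j  Y=0.00481 + 0.00701j  product -0.00082 + 0.00040j
  m=+2: Y*=-0.36245 - 0.10982j  Y=-0.13866 + 0.36048j  product 0.08984 - 0.11543j
Accumulated sum 0.27166 + 0.00000j; after 4π/(2l+1) scaling, 0.68274 + 0.00000j ⇒ P_2 = 0.682745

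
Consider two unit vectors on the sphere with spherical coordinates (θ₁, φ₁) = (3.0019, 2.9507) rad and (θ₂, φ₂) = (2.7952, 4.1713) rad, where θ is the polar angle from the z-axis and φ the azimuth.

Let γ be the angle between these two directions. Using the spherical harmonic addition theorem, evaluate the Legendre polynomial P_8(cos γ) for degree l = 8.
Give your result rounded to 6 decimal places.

-0.171527

Expand P_8 via completeness: Σ_{m} conj(Y_{8,m}) at Ω₁ times Y_{8,m} at Ω₂ —
  m=-8: +0.000000-0.000000i × -0.000034-0.000084i = -0.000000+0.000000i  (running Σ = -0.000000+0.000000i)
  m=-7: +0.000000-0.000002i × +0.000607-0.000805i = -0.000000-0.000000i  (running Σ = -0.000000-0.000000i)
  m=-6: +0.000016-0.000034i × +0.007035+0.000741i = +0.000000-0.000000i  (running Σ = +0.000000-0.000000i)
  m=-5: +0.000285-0.000403i × +0.014970+0.032118i = +0.000017+0.000003i  (running Σ = +0.000017+0.000003i)
  m=-4: +0.003491-0.003342i × -0.072591+0.107586i = +0.000106+0.000618i  (running Σ = +0.000123+0.000621i)
  m=-3: +0.029449-0.018987i × -0.337906-0.017746i = -0.010288+0.005893i  (running Σ = -0.010164+0.006514i)
  m=-2: +0.166517-0.066854i × -0.266911-0.502077i = -0.078011-0.065760i  (running Σ = -0.088176-0.059246i)
  m=-1: +0.565625-0.109304i × +0.218697-0.363943i = +0.083920-0.229760i  (running Σ = -0.004256-0.289006i)
  m=0: +0.788773-0.000000i × -0.283394+0.000000i = -0.223533+0.000000i  (running Σ = -0.227789-0.289006i)
  m=1: -0.565625-0.109304i × -0.218697-0.363943i = +0.083920+0.229760i  (running Σ = -0.143869-0.059246i)
  m=2: +0.166517+0.066854i × -0.266911+0.502077i = -0.078011+0.065760i  (running Σ = -0.221880+0.006514i)
  m=3: -0.029449-0.018987i × +0.337906-0.017746i = -0.010288-0.005893i  (running Σ = -0.232168+0.000621i)
  m=4: +0.003491+0.003342i × -0.072591-0.107586i = +0.000106-0.000618i  (running Σ = -0.232062+0.000003i)
  m=5: -0.000285-0.000403i × -0.014970+0.032118i = +0.000017-0.000003i  (running Σ = -0.232045-0.000000i)
  m=6: +0.000016+0.000034i × +0.007035-0.000741i = +0.000000+0.000000i  (running Σ = -0.232045-0.000000i)
  m=7: -0.000000-0.000002i × -0.000607-0.000805i = -0.000000+0.000000i  (running Σ = -0.232045+0.000000i)
  m=8: +0.000000+0.000000i × -0.000034+0.000084i = -0.000000-0.000000i  (running Σ = -0.232045+0.000000i)
Accumulated sum -0.232045+0.000000i; after 4π/(2l+1) scaling, -0.171527+0.000000i ⇒ P_8 = -0.171527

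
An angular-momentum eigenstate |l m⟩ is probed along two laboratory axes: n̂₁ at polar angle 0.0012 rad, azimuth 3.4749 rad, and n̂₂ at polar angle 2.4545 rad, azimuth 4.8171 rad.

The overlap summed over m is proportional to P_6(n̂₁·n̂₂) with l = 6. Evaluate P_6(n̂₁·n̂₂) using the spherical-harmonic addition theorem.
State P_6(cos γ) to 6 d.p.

Expand P_6 via completeness: Σ_{m} conj(Y_{6,m}) at Ω₁ times Y_{6,m} at Ω₂ —
  m=-6: (-0.000000, 0.000000) × (-0.025453, 0.018490) = (-0.000000, -0.000000)  (running Σ = (-0.000000, -0.000000))
  m=-5: (0.000000, -0.000000) × (-0.066409, -0.115036) = (-0.000000, 0.000000)  (running Σ = (-0.000000, 0.000000))
  m=-4: (0.000000, 0.000000) × (0.294100, -0.130929) = (0.000000, 0.000000)  (running Σ = (0.000000, 0.000000))
  m=-3: (-0.000000, -0.000000) × (0.141936, 0.436873) = (0.000000, -0.000000)  (running Σ = (0.000000, -0.000000))
  m=-2: (0.000006, 0.000005) × (-0.260181, 0.055298) = (-0.000002, -0.000001)  (running Σ = (-0.000002, -0.000001))
  m=-1: (-0.003737, -0.001294) × (0.024117, 0.229474) = (0.000207, -0.000889)  (running Σ = (0.000205, -0.000890))
  m=0: (1.017092, -0.000000) × (-0.346372, 0.000000) = (-0.352292, 0.000000)  (running Σ = (-0.352087, -0.000890))
  m=1: (0.003737, -0.001294) × (-0.024117, 0.229474) = (0.000207, 0.000889)  (running Σ = (-0.351880, -0.000001))
  m=2: (0.000006, -0.000005) × (-0.260181, -0.055298) = (-0.000002, 0.000001)  (running Σ = (-0.351882, -0.000000))
  m=3: (0.000000, -0.000000) × (-0.141936, 0.436873) = (0.000000, 0.000000)  (running Σ = (-0.351882, 0.000000))
  m=4: (0.000000, -0.000000) × (0.294100, 0.130929) = (0.000000, -0.000000)  (running Σ = (-0.351882, 0.000000))
  m=5: (-0.000000, -0.000000) × (0.066409, -0.115036) = (-0.000000, -0.000000)  (running Σ = (-0.351882, 0.000000))
  m=6: (-0.000000, -0.000000) × (-0.025453, -0.018490) = (-0.000000, 0.000000)  (running Σ = (-0.351882, 0.000000))
Total Σ_m = (-0.351882, 0.000000). Multiply by 0.966644: (-0.340144, 0.000000). P_6(cos γ) = -0.340144

-0.340144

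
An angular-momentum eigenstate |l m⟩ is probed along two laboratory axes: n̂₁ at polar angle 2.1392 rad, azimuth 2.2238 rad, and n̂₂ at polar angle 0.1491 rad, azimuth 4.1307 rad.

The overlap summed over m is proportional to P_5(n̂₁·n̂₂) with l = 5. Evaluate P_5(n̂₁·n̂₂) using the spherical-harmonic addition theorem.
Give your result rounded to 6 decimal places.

Expand P_5 via completeness: Σ_{m} conj(Y_{5,m}) at Ω₁ times Y_{5,m} at Ω₂ —
  m=-5: (0.024292, -0.195816) × (-0.000008, -0.000033) = (-0.000007, 0.000001)  (running Σ = (-0.000007, 0.000001))
  m=-4: (0.343950, -0.201331) × (-0.000485, 0.000514) = (-0.000063, 0.000274)  (running Σ = (-0.000070, 0.000275))
  m=-3: (0.308150, 0.126024) × (0.008713, 0.001534) = (0.002492, 0.001571)  (running Σ = (0.002422, 0.001846))
  m=-2: (-0.022170, -0.081759) × (-0.028338, -0.065664) = (-0.004740, 0.003773)  (running Σ = (-0.002319, 0.005619))
  m=-1: (0.212122, -0.277300) × (-0.193241, 0.293865) = (0.040498, 0.115921)  (running Σ = (0.038179, 0.121540))
  m=0: (-0.000413, -0.000000) × (0.785855, 0.000000) = (-0.000324, -0.000000)  (running Σ = (0.037855, 0.121540))
  m=1: (-0.212122, -0.277300) × (0.193241, 0.293865) = (0.040498, -0.115921)  (running Σ = (0.078353, 0.005619))
  m=2: (-0.022170, 0.081759) × (-0.028338, 0.065664) = (-0.004740, -0.003773)  (running Σ = (0.073613, 0.001846))
  m=3: (-0.308150, 0.126024) × (-0.008713, 0.001534) = (0.002492, -0.001571)  (running Σ = (0.076104, 0.000275))
  m=4: (0.343950, 0.201331) × (-0.000485, -0.000514) = (-0.000063, -0.000274)  (running Σ = (0.076041, 0.000001))
  m=5: (-0.024292, -0.195816) × (0.000008, -0.000033) = (-0.000007, -0.000001)  (running Σ = (0.076034, -0.000000))
Total Σ_m = (0.076034, -0.000000). Multiply by 1.142397: (0.086862, -0.000000). P_5(cos γ) = 0.086862

0.086862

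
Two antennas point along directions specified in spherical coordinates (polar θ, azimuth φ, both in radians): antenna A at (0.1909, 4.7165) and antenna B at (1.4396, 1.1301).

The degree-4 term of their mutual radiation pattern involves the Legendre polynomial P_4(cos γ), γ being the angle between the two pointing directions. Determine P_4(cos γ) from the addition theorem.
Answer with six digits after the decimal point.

0.368597

Term-by-term m-sum for l=4 (normalisation 4π/9 = 1.396263):
  m=-4: Y*=(0.000574, 0.000009)  Y=(-0.081575, 0.419660)  product (-0.000051, 0.000240)
  m=-3: Y*=(-0.000104, 0.008394)  Y=(-0.154649, 0.039276)  product (-0.000314, -0.001302)
  m=-2: Y*=(-0.069224, -0.000569)  Y=(0.184086, 0.223315)  product (-0.012616, -0.015564)
  m=-1: Y*=(0.001358, -0.330323)  Y=(-0.075384, 0.159837)  product (0.052695, 0.025118)
  m=+0: Y*=(0.698743, -0.000000)  Y=(0.264129, 0.000000)  product (0.184558, 0.000000)
  m=+1: Y*=(-0.001358, -0.330323)  Y=(0.075384, 0.159837)  product (0.052695, -0.025118)
  m=+2: Y*=(-0.069224, 0.000569)  Y=(0.184086, -0.223315)  product (-0.012616, 0.015564)
  m=+3: Y*=(0.000104, 0.008394)  Y=(0.154649, 0.039276)  product (-0.000314, 0.001302)
  m=+4: Y*=(0.000574, -0.000009)  Y=(-0.081575, -0.419660)  product (-0.000051, -0.000240)
Accumulated sum (0.263988, -0.000000); after 4π/(2l+1) scaling, (0.368597, -0.000000) ⇒ P_4 = 0.368597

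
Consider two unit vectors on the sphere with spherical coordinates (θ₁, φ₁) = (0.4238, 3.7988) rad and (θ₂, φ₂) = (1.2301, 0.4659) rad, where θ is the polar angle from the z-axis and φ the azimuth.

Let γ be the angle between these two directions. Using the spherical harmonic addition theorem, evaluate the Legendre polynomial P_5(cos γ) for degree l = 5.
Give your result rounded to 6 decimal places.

Addition theorem: P_5(cos γ) = (4π/11) Σ_m Y*_{lm}(Ω₁) Y_{lm}(Ω₂), m = −5…5:
  m=-5: Y*=0.00540 + 0.00079j  Y=-0.23751 - 0.25054j  product -0.00109 - 0.00154j
  m=-4: Y*=-0.03334 + 0.01877j  Y=-0.11171 - 0.37055j  product 0.01068 + 0.01026j
  m=-3: Y*=0.06081 - 0.14349j  Y=0.00024 - 0.00139j  product -0.00018 - 0.00012j
  m=-2: Y*=0.09889 + 0.37721j  Y=-0.19953 + 0.26855j  product -0.12103 - 0.04871j
  m=-1: Y*=-0.40307 - 0.31103j  Y=-0.08127 + 0.04086j  product 0.04547 + 0.00881j
  m=+0: Y*=0.03535 + 0.00000j  Y=0.31144 + 0.00000j  product 0.01101 + 0.00000j
  m=+1: Y*=0.40307 - 0.31103j  Y=0.08127 + 0.04086j  product 0.04547 - 0.00881j
  m=+2: Y*=0.09889 - 0.37721j  Y=-0.19953 - 0.26855j  product -0.12103 + 0.04871j
  m=+3: Y*=-0.06081 - 0.14349j  Y=-0.00024 - 0.00139j  product -0.00018 + 0.00012j
  m=+4: Y*=-0.03334 - 0.01877j  Y=-0.11171 + 0.37055j  product 0.01068 - 0.01026j
  m=+5: Y*=-0.00540 + 0.00079j  Y=0.23751 - 0.25054j  product -0.00109 + 0.00154j
Total Σ_m = -0.12130 - 0.00000j. Multiply by 1.142397: -0.13857 - 0.00000j. P_5(cos γ) = -0.138570

-0.138570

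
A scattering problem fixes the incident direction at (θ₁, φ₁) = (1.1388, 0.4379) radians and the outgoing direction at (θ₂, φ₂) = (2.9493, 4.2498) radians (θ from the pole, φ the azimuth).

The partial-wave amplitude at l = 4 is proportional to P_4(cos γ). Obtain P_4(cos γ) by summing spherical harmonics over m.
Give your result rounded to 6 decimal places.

-0.355319

Expand P_4 via completeness: Σ_{m} conj(Y_{4,m}) at Ω₁ times Y_{4,m} at Ω₂ —
  term(m=-4) = -0.000159-0.000079i   from Y*(Ω₁)=-0.054123+0.296076i, Y(Ω₂)=-0.000163+0.000567i
  term(m=-3) = -0.001434-0.003045i   from Y*(Ω₁)=+0.099799+0.379586i, Y(Ω₂)=-0.008432+0.001561i
  term(m=-2) = +0.001003-0.004281i   from Y*(Ω₁)=+0.040118+0.048116i, Y(Ω₂)=-0.042229-0.056057i
  term(m=-1) = -0.083042+0.065832i   from Y*(Ω₁)=-0.288818-0.135230i, Y(Ω₂)=+0.148291-0.297368i
  term(m=+0) = -0.087214-0.000000i   from Y*(Ω₁)=-0.125186-0.000000i, Y(Ω₂)=+0.696679+0.000000i
  term(m=+1) = -0.083042-0.065832i   from Y*(Ω₁)=+0.288818-0.135230i, Y(Ω₂)=-0.148291-0.297368i
  term(m=+2) = +0.001003+0.004281i   from Y*(Ω₁)=+0.040118-0.048116i, Y(Ω₂)=-0.042229+0.056057i
  term(m=+3) = -0.001434+0.003045i   from Y*(Ω₁)=-0.099799+0.379586i, Y(Ω₂)=+0.008432+0.001561i
  term(m=+4) = -0.000159+0.000079i   from Y*(Ω₁)=-0.054123-0.296076i, Y(Ω₂)=-0.000163-0.000567i
Σ over m = -0.254478+0.000000i; ×(4π/9) → -0.355319+0.000000i. Real part: -0.355319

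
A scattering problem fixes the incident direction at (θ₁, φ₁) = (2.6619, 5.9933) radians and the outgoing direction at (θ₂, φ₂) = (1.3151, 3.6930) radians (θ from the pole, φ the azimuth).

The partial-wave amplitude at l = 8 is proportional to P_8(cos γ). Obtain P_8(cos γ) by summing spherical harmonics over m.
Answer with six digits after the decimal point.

-0.010552

Term-by-term m-sum for l=8 (normalisation 4π/17 = 0.739198):
  term(m=-8) = 0.00038 - 0.00018j   from Y*(Ω₁)=-0.00072 - 0.00078j, Y(Ω₂)=-0.11736 + 0.37786j
  term(m=-7) = 0.00312 + 0.00130j   from Y*(Ω₁)=0.00361 + 0.00731j, Y(Ω₂)=0.31153 - 0.27227j
  term(m=-6) = -0.00016 - 0.00046j   from Y*(Ω₁)=-0.00659 - 0.03874j, Y(Ω₂)=0.01232 - 0.00208j
  term(m=-5) = 0.02292 - 0.04138j   from Y*(Ω₁)=-0.01610 + 0.13200j, Y(Ω₂)=-0.32974 - 0.13345j
  term(m=-4) = 0.03664 - 0.00833j   from Y*(Ω₁)=0.12759 - 0.29256j, Y(Ω₂)=0.06982 + 0.09479j
  term(m=-3) = -0.12443 - 0.08840j   from Y*(Ω₁)=-0.32890 + 0.38958j, Y(Ω₂)=0.02495 + 0.29833j
  term(m=-2) = -0.00796 - 0.07089j   from Y*(Ω₁)=0.35096 - 0.22982j, Y(Ω₂)=0.07671 - 0.15177j
  term(m=-1) = 0.01967 - 0.02200j   from Y*(Ω₁)=0.10496 - 0.03131j, Y(Ω₂)=0.22951 - 0.14116j
  term(m=+0) = 0.08537 + 0.00000j   from Y*(Ω₁)=-0.46327 + 0.00000j, Y(Ω₂)=-0.18427 + 0.00000j
  term(m=+1) = 0.01967 + 0.02200j   from Y*(Ω₁)=-0.10496 - 0.03131j, Y(Ω₂)=-0.22951 - 0.14116j
  term(m=+2) = -0.00796 + 0.07089j   from Y*(Ω₁)=0.35096 + 0.22982j, Y(Ω₂)=0.07671 + 0.15177j
  term(m=+3) = -0.12443 + 0.08840j   from Y*(Ω₁)=0.32890 + 0.38958j, Y(Ω₂)=-0.02495 + 0.29833j
  term(m=+4) = 0.03664 + 0.00833j   from Y*(Ω₁)=0.12759 + 0.29256j, Y(Ω₂)=0.06982 - 0.09479j
  term(m=+5) = 0.02292 + 0.04138j   from Y*(Ω₁)=0.01610 + 0.13200j, Y(Ω₂)=0.32974 - 0.13345j
  term(m=+6) = -0.00016 + 0.00046j   from Y*(Ω₁)=-0.00659 + 0.03874j, Y(Ω₂)=0.01232 + 0.00208j
  term(m=+7) = 0.00312 - 0.00130j   from Y*(Ω₁)=-0.00361 + 0.00731j, Y(Ω₂)=-0.31153 - 0.27227j
  term(m=+8) = 0.00038 + 0.00018j   from Y*(Ω₁)=-0.00072 + 0.00078j, Y(Ω₂)=-0.11736 - 0.37786j
Total Σ_m = -0.01427 + 0.00000j. Multiply by 0.739198: -0.01055 + 0.00000j. P_8(cos γ) = -0.010552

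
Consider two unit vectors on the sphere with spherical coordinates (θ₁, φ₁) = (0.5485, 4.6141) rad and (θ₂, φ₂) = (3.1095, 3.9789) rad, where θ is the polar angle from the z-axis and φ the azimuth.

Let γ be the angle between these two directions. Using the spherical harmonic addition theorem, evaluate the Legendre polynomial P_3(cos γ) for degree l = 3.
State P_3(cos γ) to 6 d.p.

Addition theorem: P_3(cos γ) = (4π/7) Σ_m Y*_{lm}(Ω₁) Y_{lm}(Ω₂), m = −3…3:
  term(m=-3) = (-0.000000, 0.000001)   from Y*(Ω₁)=(0.017188, 0.056590), Y(Ω₂)=(0.000011, 0.000008)
  term(m=-2) = (-0.000074, -0.000238)   from Y*(Ω₁)=(-0.232520, 0.046306), Y(Ω₂)=(0.000109, 0.001046)
  term(m=-1) = (0.014838, 0.010937)   from Y*(Ω₁)=(-0.043666, -0.442828), Y(Ω₂)=(-0.027734, 0.030773)
  term(m=+0) = (-0.151794, 0.000000)   from Y*(Ω₁)=(0.204011, -0.000000), Y(Ω₂)=(-0.744048, 0.000000)
  term(m=+1) = (0.014838, -0.010937)   from Y*(Ω₁)=(0.043666, -0.442828), Y(Ω₂)=(0.027734, 0.030773)
  term(m=+2) = (-0.000074, 0.000238)   from Y*(Ω₁)=(-0.232520, -0.046306), Y(Ω₂)=(0.000109, -0.001046)
  term(m=+3) = (-0.000000, -0.000001)   from Y*(Ω₁)=(-0.017188, 0.056590), Y(Ω₂)=(-0.000011, 0.000008)
Accumulated sum (-0.122266, 0.000000); after 4π/(2l+1) scaling, (-0.219491, 0.000000) ⇒ P_3 = -0.219491

-0.219491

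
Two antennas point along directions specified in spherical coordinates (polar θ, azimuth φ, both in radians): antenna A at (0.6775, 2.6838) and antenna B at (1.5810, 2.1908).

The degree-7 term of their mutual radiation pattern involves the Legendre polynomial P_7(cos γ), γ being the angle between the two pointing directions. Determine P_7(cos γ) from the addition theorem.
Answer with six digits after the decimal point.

0.294255

Addition theorem: P_7(cos γ) = (4π/15) Σ_m Y*_{lm}(Ω₁) Y_{lm}(Ω₂), m = −7…7:
  [-7]  conj(Y_{7,-7})(Ω₁) = 0.01898 - 0.00120j ; Y_{7,-7}(Ω₂) = -0.46560 - 0.18186j ; Δ = -0.00905 - 0.00289j
  [-6]  conj(Y_{7,-6})(Ω₁) = -0.08164 - 0.03402j ; Y_{7,-6}(Ω₂) = -0.01598 + 0.01043j ; Δ = 0.00166 - 0.00031j
  [-5]  conj(Y_{7,-5})(Ω₁) = 0.16105 + 0.18430j ; Y_{7,-5}(Ω₂) = 0.01523 - 0.36602j ; Δ = 0.06991 - 0.05614j
  [-4]  conj(Y_{7,-4})(Ω₁) = -0.11118 - 0.41731j ; Y_{7,-4}(Ω₂) = -0.01771 - 0.01379j ; Δ = -0.00379 + 0.00892j
  [-3]  conj(Y_{7,-3})(Ω₁) = -0.08356 + 0.41773j ; Y_{7,-3}(Ω₂) = 0.31734 - 0.09443j ; Δ = 0.01293 + 0.14045j
  [-2]  conj(Y_{7,-2})(Ω₁) = 0.02692 - 0.03503j ; Y_{7,-2}(Ω₂) = 0.00777 - 0.02263j ; Δ = -0.00058 - 0.00088j
  [-1]  conj(Y_{7,-1})(Ω₁) = 0.34090 - 0.16796j ; Y_{7,-1}(Ω₂) = 0.18504 + 0.25918j ; Δ = 0.10661 + 0.05728j
  [+0]  conj(Y_{7,0})(Ω₁) = -0.16962 + 0.00000j ; Y_{7,0}(Ω₂) = 0.02436 + 0.00000j ; Δ = -0.00413 + 0.00000j
  [+1]  conj(Y_{7,1})(Ω₁) = -0.34090 - 0.16796j ; Y_{7,1}(Ω₂) = -0.18504 + 0.25918j ; Δ = 0.10661 - 0.05728j
  [+2]  conj(Y_{7,2})(Ω₁) = 0.02692 + 0.03503j ; Y_{7,2}(Ω₂) = 0.00777 + 0.02263j ; Δ = -0.00058 + 0.00088j
  [+3]  conj(Y_{7,3})(Ω₁) = 0.08356 + 0.41773j ; Y_{7,3}(Ω₂) = -0.31734 - 0.09443j ; Δ = 0.01293 - 0.14045j
  [+4]  conj(Y_{7,4})(Ω₁) = -0.11118 + 0.41731j ; Y_{7,4}(Ω₂) = -0.01771 + 0.01379j ; Δ = -0.00379 - 0.00892j
  [+5]  conj(Y_{7,5})(Ω₁) = -0.16105 + 0.18430j ; Y_{7,5}(Ω₂) = -0.01523 - 0.36602j ; Δ = 0.06991 + 0.05614j
  [+6]  conj(Y_{7,6})(Ω₁) = -0.08164 + 0.03402j ; Y_{7,6}(Ω₂) = -0.01598 - 0.01043j ; Δ = 0.00166 + 0.00031j
  [+7]  conj(Y_{7,7})(Ω₁) = -0.01898 - 0.00120j ; Y_{7,7}(Ω₂) = 0.46560 - 0.18186j ; Δ = -0.00905 + 0.00289j
Accumulated sum 0.35124 - 0.00000j; after 4π/(2l+1) scaling, 0.29425 - 0.00000j ⇒ P_7 = 0.294255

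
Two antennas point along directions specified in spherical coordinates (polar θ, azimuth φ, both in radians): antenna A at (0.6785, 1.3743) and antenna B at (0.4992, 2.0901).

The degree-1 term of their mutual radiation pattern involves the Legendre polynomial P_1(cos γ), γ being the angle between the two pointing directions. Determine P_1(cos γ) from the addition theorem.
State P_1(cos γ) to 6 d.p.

0.910227

Summing Y*_{l m}(θ₁,φ₁)·Y_{l m}(θ₂,φ₂) over m ∈ [−1, 1]; prefactor 4π/(2·1+1) = 4.188790:
  term(m=-1) = +0.027062-0.023535i   from Y*(Ω₁)=+0.042335+0.212668i, Y(Ω₂)=-0.082082-0.143591i
  term(m=+0) = +0.163176+0.000000i   from Y*(Ω₁)=+0.380384-0.000000i, Y(Ω₂)=+0.428976+0.000000i
  term(m=+1) = +0.027062+0.023535i   from Y*(Ω₁)=-0.042335+0.212668i, Y(Ω₂)=+0.082082-0.143591i
Total Σ_m = +0.217301+0.000000i. Multiply by 4.188790: +0.910227+0.000000i. P_1(cos γ) = 0.910227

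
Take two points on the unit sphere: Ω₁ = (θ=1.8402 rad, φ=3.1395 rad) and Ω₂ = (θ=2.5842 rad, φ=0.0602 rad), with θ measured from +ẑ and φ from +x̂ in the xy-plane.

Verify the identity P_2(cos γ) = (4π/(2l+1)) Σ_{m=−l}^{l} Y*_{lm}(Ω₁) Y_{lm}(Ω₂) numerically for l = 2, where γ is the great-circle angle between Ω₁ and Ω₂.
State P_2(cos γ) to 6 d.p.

Summing Y*_{l m}(θ₁,φ₁)·Y_{l m}(θ₂,φ₂) over m ∈ [−2, 2]; prefactor 4π/(2·2+1) = 2.513274:
  m=-2: +0.358908-0.001502i × +0.107303-0.012982i = +0.038492-0.004821i  (running Σ = +0.038492-0.004821i)
  m=-1: +0.198202-0.000415i × -0.346175+0.020865i = -0.068604+0.004279i  (running Σ = -0.030112-0.000541i)
  m=0: -0.248365-0.000000i × +0.366029+0.000000i = -0.090909-0.000000i  (running Σ = -0.121020-0.000541i)
  m=1: -0.198202-0.000415i × +0.346175+0.020865i = -0.068604-0.004279i  (running Σ = -0.189624-0.004821i)
  m=2: +0.358908+0.001502i × +0.107303+0.012982i = +0.038492+0.004821i  (running Σ = -0.151132+0.000000i)
Total Σ_m = -0.151132+0.000000i. Multiply by 2.513274: -0.379836+0.000000i. P_2(cos γ) = -0.379836

-0.379836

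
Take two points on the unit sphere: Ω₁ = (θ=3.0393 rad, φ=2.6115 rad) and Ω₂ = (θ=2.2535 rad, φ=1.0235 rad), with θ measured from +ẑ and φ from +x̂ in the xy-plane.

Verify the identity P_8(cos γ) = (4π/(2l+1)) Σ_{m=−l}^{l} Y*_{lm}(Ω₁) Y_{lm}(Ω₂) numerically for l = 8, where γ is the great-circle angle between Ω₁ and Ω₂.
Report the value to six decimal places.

Addition theorem: P_8(cos γ) = (4π/17) Σ_m Y*_{lm}(Ω₁) Y_{lm}(Ω₂), m = −8…8:
  [-8]  conj(Y_{8,-8})(Ω₁) = -0.00000 + 0.00000j ; Y_{8,-8}(Ω₂) = -0.02219 - 0.06394j ; Δ = 0.00000 + 0.00000j
  [-7]  conj(Y_{8,-7})(Ω₁) = -0.00000 + 0.00000j ; Y_{8,-7}(Ω₂) = -0.14004 + 0.16986j ; Δ = 0.00000 - 0.00000j
  [-6]  conj(Y_{8,-6})(Ω₁) = -0.00001 + 0.00000j ; Y_{8,-6}(Ω₂) = 0.40401 + 0.05783j ; Δ = -0.00000 - 0.00000j
  [-5]  conj(Y_{8,-5})(Ω₁) = -0.00009 - 0.00005j ; Y_{8,-5}(Ω₂) = -0.16886 - 0.39376j ; Δ = -0.00000 + 0.00005j
  [-4]  conj(Y_{8,-4})(Ω₁) = -0.00075 - 0.00122j ; Y_{8,-4}(Ω₂) = -0.06744 + 0.09478j ; Δ = 0.00017 + 0.00001j
  [-3]  conj(Y_{8,-3})(Ω₁) = -0.00028 - 0.01430j ; Y_{8,-3}(Ω₂) = -0.30040 - 0.02139j ; Δ = -0.00022 + 0.00430j
  [-2]  conj(Y_{8,-2})(Ω₁) = 0.04963 - 0.08860j ; Y_{8,-2}(Ω₂) = 0.13375 + 0.25931j ; Δ = 0.02961 + 0.00102j
  [-1]  conj(Y_{8,-1})(Ω₁) = 0.39610 - 0.23213j ; Y_{8,-1}(Ω₂) = -0.09315 + 0.15285j ; Δ = -0.00141 + 0.08217j
  [+0]  conj(Y_{8,0})(Ω₁) = 0.95405 + 0.00000j ; Y_{8,0}(Ω₂) = 0.32200 + 0.00000j ; Δ = 0.30720 + 0.00000j
  [+1]  conj(Y_{8,1})(Ω₁) = -0.39610 - 0.23213j ; Y_{8,1}(Ω₂) = 0.09315 + 0.15285j ; Δ = -0.00141 - 0.08217j
  [+2]  conj(Y_{8,2})(Ω₁) = 0.04963 + 0.08860j ; Y_{8,2}(Ω₂) = 0.13375 - 0.25931j ; Δ = 0.02961 - 0.00102j
  [+3]  conj(Y_{8,3})(Ω₁) = 0.00028 - 0.01430j ; Y_{8,3}(Ω₂) = 0.30040 - 0.02139j ; Δ = -0.00022 - 0.00430j
  [+4]  conj(Y_{8,4})(Ω₁) = -0.00075 + 0.00122j ; Y_{8,4}(Ω₂) = -0.06744 - 0.09478j ; Δ = 0.00017 - 0.00001j
  [+5]  conj(Y_{8,5})(Ω₁) = 0.00009 - 0.00005j ; Y_{8,5}(Ω₂) = 0.16886 - 0.39376j ; Δ = -0.00000 - 0.00005j
  [+6]  conj(Y_{8,6})(Ω₁) = -0.00001 - 0.00000j ; Y_{8,6}(Ω₂) = 0.40401 - 0.05783j ; Δ = -0.00000 + 0.00000j
  [+7]  conj(Y_{8,7})(Ω₁) = 0.00000 + 0.00000j ; Y_{8,7}(Ω₂) = 0.14004 + 0.16986j ; Δ = 0.00000 + 0.00000j
  [+8]  conj(Y_{8,8})(Ω₁) = -0.00000 - 0.00000j ; Y_{8,8}(Ω₂) = -0.02219 + 0.06394j ; Δ = 0.00000 - 0.00000j
Accumulated sum 0.36348 + 0.00000j; after 4π/(2l+1) scaling, 0.26868 + 0.00000j ⇒ P_8 = 0.268683

0.268683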